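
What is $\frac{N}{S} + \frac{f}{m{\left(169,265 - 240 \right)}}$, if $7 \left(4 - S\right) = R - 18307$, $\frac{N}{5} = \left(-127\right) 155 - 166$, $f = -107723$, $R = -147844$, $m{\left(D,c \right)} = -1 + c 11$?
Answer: $- \frac{463889013}{1167514} \approx -397.33$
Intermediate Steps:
$m{\left(D,c \right)} = -1 + 11 c$
$N = -99255$ ($N = 5 \left(\left(-127\right) 155 - 166\right) = 5 \left(-19685 - 166\right) = 5 \left(-19851\right) = -99255$)
$S = \frac{166179}{7}$ ($S = 4 - \frac{-147844 - 18307}{7} = 4 - - \frac{166151}{7} = 4 + \frac{166151}{7} = \frac{166179}{7} \approx 23740.0$)
$\frac{N}{S} + \frac{f}{m{\left(169,265 - 240 \right)}} = - \frac{99255}{\frac{166179}{7}} - \frac{107723}{-1 + 11 \left(265 - 240\right)} = \left(-99255\right) \frac{7}{166179} - \frac{107723}{-1 + 11 \cdot 25} = - \frac{17815}{4261} - \frac{107723}{-1 + 275} = - \frac{17815}{4261} - \frac{107723}{274} = - \frac{463889013}{1167514}$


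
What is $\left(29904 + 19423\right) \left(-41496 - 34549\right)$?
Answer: $-3751071715$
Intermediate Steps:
$\left(29904 + 19423\right) \left(-41496 - 34549\right) = 49327 \left(-76045\right) = -3751071715$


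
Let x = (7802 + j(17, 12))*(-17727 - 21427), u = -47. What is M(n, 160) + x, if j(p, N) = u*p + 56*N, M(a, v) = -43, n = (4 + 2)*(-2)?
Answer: -300506993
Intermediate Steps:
n = -12 (n = 6*(-2) = -12)
j(p, N) = -47*p + 56*N
x = -300506950 (x = (7802 + (-47*17 + 56*12))*(-17727 - 21427) = (7802 + (-799 + 672))*(-39154) = (7802 - 127)*(-39154) = 7675*(-39154) = -300506950)
M(n, 160) + x = -43 - 300506950 = -300506993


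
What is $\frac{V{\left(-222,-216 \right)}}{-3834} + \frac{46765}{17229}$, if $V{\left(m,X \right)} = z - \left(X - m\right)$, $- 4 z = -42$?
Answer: $\frac{13275517}{4893036} \approx 2.7131$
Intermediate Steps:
$z = \frac{21}{2}$ ($z = \left(- \frac{1}{4}\right) \left(-42\right) = \frac{21}{2} \approx 10.5$)
$V{\left(m,X \right)} = \frac{21}{2} + m - X$ ($V{\left(m,X \right)} = \frac{21}{2} - \left(X - m\right) = \frac{21}{2} + m - X$)
$\frac{V{\left(-222,-216 \right)}}{-3834} + \frac{46765}{17229} = \frac{\frac{21}{2} - 222 - -216}{-3834} + \frac{46765}{17229} = \left(\frac{21}{2} - 222 + 216\right) \left(- \frac{1}{3834}\right) + 46765 \cdot \frac{1}{17229} = \frac{9}{2} \left(- \frac{1}{3834}\right) + \frac{46765}{17229} = - \frac{1}{852} + \frac{46765}{17229} = \frac{13275517}{4893036}$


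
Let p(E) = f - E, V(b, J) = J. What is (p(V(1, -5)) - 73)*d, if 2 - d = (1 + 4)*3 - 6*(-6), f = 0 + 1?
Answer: 3283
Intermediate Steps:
f = 1
d = -49 (d = 2 - ((1 + 4)*3 - 6*(-6)) = 2 - (5*3 + 36) = 2 - (15 + 36) = 2 - 1*51 = 2 - 51 = -49)
p(E) = 1 - E
(p(V(1, -5)) - 73)*d = ((1 - 1*(-5)) - 73)*(-49) = ((1 + 5) - 73)*(-49) = (6 - 73)*(-49) = -67*(-49) = 3283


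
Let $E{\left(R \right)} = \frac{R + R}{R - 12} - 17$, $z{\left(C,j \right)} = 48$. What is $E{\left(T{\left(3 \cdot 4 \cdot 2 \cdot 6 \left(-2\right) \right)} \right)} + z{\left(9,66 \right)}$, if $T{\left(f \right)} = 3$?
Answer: $\frac{91}{3} \approx 30.333$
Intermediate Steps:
$E{\left(R \right)} = -17 + \frac{2 R}{-12 + R}$ ($E{\left(R \right)} = \frac{2 R}{-12 + R} - 17 = -17 + \frac{2 R}{-12 + R}$)
$E{\left(T{\left(3 \cdot 4 \cdot 2 \cdot 6 \left(-2\right) \right)} \right)} + z{\left(9,66 \right)} = \frac{3 \left(68 - 15\right)}{-12 + 3} + 48 = \frac{3 \left(68 - 15\right)}{-9} + 48 = 3 \left(- \frac{1}{9}\right) 53 + 48 = - \frac{53}{3} + 48 = \frac{91}{3}$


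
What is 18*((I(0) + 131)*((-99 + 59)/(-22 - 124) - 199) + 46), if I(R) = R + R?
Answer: -34147062/73 ≈ -4.6777e+5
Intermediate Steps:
I(R) = 2*R
18*((I(0) + 131)*((-99 + 59)/(-22 - 124) - 199) + 46) = 18*((2*0 + 131)*((-99 + 59)/(-22 - 124) - 199) + 46) = 18*((0 + 131)*(-40/(-146) - 199) + 46) = 18*(131*(-40*(-1/146) - 199) + 46) = 18*(131*(20/73 - 199) + 46) = 18*(131*(-14507/73) + 46) = 18*(-1900417/73 + 46) = 18*(-1897059/73) = -34147062/73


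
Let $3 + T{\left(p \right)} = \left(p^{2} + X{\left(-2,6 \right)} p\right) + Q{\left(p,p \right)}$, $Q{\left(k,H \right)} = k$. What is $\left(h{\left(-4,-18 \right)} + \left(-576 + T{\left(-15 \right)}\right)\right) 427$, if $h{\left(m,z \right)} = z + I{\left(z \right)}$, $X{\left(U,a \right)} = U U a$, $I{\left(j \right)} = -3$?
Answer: $-320250$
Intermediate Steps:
$X{\left(U,a \right)} = a U^{2}$ ($X{\left(U,a \right)} = U^{2} a = a U^{2}$)
$T{\left(p \right)} = -3 + p^{2} + 25 p$ ($T{\left(p \right)} = -3 + \left(\left(p^{2} + 6 \left(-2\right)^{2} p\right) + p\right) = -3 + \left(\left(p^{2} + 6 \cdot 4 p\right) + p\right) = -3 + \left(\left(p^{2} + 24 p\right) + p\right) = -3 + \left(p^{2} + 25 p\right) = -3 + p^{2} + 25 p$)
$h{\left(m,z \right)} = -3 + z$ ($h{\left(m,z \right)} = z - 3 = -3 + z$)
$\left(h{\left(-4,-18 \right)} + \left(-576 + T{\left(-15 \right)}\right)\right) 427 = \left(\left(-3 - 18\right) + \left(-576 + \left(-3 + \left(-15\right)^{2} + 25 \left(-15\right)\right)\right)\right) 427 = \left(-21 - 729\right) 427 = \left(-750\right) 427 = -320250$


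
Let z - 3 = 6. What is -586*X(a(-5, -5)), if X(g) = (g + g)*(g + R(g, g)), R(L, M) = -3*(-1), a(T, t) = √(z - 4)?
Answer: -5860 - 3516*√5 ≈ -13722.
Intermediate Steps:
z = 9 (z = 3 + 6 = 9)
a(T, t) = √5 (a(T, t) = √(9 - 4) = √5)
R(L, M) = 3
X(g) = 2*g*(3 + g) (X(g) = (g + g)*(g + 3) = (2*g)*(3 + g) = 2*g*(3 + g))
-586*X(a(-5, -5)) = -1172*√5*(3 + √5)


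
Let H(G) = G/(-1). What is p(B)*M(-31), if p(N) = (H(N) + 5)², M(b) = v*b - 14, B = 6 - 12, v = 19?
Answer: -72963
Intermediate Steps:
H(G) = -G (H(G) = G*(-1) = -G)
B = -6
M(b) = -14 + 19*b (M(b) = 19*b - 14 = -14 + 19*b)
p(N) = (5 - N)² (p(N) = (-N + 5)² = (5 - N)²)
p(B)*M(-31) = (-5 - 6)²*(-14 + 19*(-31)) = (-11)²*(-14 - 589) = 121*(-603) = -72963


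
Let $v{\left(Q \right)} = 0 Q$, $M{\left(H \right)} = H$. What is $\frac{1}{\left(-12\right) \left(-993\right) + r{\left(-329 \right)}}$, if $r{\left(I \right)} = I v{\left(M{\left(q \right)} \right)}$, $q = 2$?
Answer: $\frac{1}{11916} \approx 8.3921 \cdot 10^{-5}$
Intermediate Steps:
$v{\left(Q \right)} = 0$
$r{\left(I \right)} = 0$ ($r{\left(I \right)} = I 0 = 0$)
$\frac{1}{\left(-12\right) \left(-993\right) + r{\left(-329 \right)}} = \frac{1}{\left(-12\right) \left(-993\right) + 0} = \frac{1}{11916 + 0} = \frac{1}{11916}$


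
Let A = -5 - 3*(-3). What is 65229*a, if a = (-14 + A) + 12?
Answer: 130458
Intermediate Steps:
A = 4 (A = -5 + 9 = 4)
a = 2 (a = (-14 + 4) + 12 = -10 + 12 = 2)
65229*a = 65229*2 = 130458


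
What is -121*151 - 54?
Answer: -18325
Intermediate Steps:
-121*151 - 54 = -18271 - 54 = -18325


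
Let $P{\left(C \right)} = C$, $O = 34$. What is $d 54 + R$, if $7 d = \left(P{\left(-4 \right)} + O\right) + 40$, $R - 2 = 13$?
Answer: $555$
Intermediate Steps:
$R = 15$ ($R = 2 + 13 = 15$)
$d = 10$ ($d = \frac{\left(-4 + 34\right) + 40}{7} = \frac{30 + 40}{7} = \frac{1}{7} \cdot 70 = 10$)
$d 54 + R = 10 \cdot 54 + 15 = 540 + 15 = 555$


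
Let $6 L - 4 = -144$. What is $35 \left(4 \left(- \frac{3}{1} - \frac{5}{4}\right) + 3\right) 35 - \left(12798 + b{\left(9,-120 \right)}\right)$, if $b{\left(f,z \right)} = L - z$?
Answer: $- \frac{90134}{3} \approx -30045.0$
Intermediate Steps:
$L = - \frac{70}{3}$ ($L = \frac{2}{3} + \frac{1}{6} \left(-144\right) = \frac{2}{3} - 24 = - \frac{70}{3} \approx -23.333$)
$b{\left(f,z \right)} = - \frac{70}{3} - z$
$35 \left(4 \left(- \frac{3}{1} - \frac{5}{4}\right) + 3\right) 35 - \left(12798 + b{\left(9,-120 \right)}\right) = 35 \left(4 \left(- \frac{3}{1} - \frac{5}{4}\right) + 3\right) 35 - \left(12798 - - \frac{290}{3}\right) = 35 \left(4 \left(\left(-3\right) 1 - \frac{5}{4}\right) + 3\right) 35 - \left(12798 + \left(- \frac{70}{3} + 120\right)\right) = 35 \left(4 \left(-3 - \frac{5}{4}\right) + 3\right) 35 - \left(12798 + \frac{290}{3}\right) = 35 \left(4 \left(- \frac{17}{4}\right) + 3\right) 35 - \frac{38684}{3} = 35 \left(-17 + 3\right) 35 - \frac{38684}{3} = 35 \left(-14\right) 35 - \frac{38684}{3} = \left(-490\right) 35 - \frac{38684}{3} = -17150 - \frac{38684}{3} = - \frac{90134}{3}$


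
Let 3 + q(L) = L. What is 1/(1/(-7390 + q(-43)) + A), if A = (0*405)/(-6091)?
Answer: -7436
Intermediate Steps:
A = 0 (A = 0*(-1/6091) = 0)
q(L) = -3 + L
1/(1/(-7390 + q(-43)) + A) = 1/(1/(-7390 + (-3 - 43)) + 0) = 1/(1/(-7390 - 46) + 0) = 1/(1/(-7436) + 0) = 1/(-1/7436 + 0) = 1/(-1/7436) = -7436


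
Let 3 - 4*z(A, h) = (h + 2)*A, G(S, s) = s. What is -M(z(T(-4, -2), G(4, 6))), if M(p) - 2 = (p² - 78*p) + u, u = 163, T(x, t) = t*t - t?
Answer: -18705/16 ≈ -1169.1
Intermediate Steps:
T(x, t) = t² - t
z(A, h) = ¾ - A*(2 + h)/4 (z(A, h) = ¾ - (h + 2)*A/4 = ¾ - (2 + h)*A/4 = ¾ - A*(2 + h)/4)
M(p) = 165 + p² - 78*p (M(p) = 2 + ((p² - 78*p) + 163) = 2 + (163 + p² - 78*p) = 165 + p² - 78*p)
-M(z(T(-4, -2), G(4, 6))) = -(165 + (¾ - (-1)*(-1 - 2) - ¼*(-2*(-1 - 2))*6)² - 78*(¾ - (-1)*(-1 - 2) - ¼*(-2*(-1 - 2))*6)) = -(165 + (¾ - (-1)*(-3) - ¼*(-2*(-3))*6)² - 78*(¾ - (-1)*(-3) - ¼*(-2*(-3))*6)) = -(165 + (¾ - ½*6 - ¼*6*6)² - 78*(¾ - ½*6 - ¼*6*6)) = -(165 + (¾ - 3 - 9)² - 78*(¾ - 3 - 9)) = -(165 + (-45/4)² - 78*(-45/4)) = -(165 + 2025/16 + 1755/2) = -1*18705/16 = -18705/16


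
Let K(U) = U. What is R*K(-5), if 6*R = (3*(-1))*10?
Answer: 25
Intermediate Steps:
R = -5 (R = ((3*(-1))*10)/6 = (-3*10)/6 = (⅙)*(-30) = -5)
R*K(-5) = -5*(-5) = 25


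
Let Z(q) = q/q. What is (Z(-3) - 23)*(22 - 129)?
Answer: 2354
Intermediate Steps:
Z(q) = 1
(Z(-3) - 23)*(22 - 129) = (1 - 23)*(22 - 129) = -22*(-107) = 2354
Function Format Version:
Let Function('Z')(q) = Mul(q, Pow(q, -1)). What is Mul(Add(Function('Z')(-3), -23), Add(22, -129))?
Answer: 2354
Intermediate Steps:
Function('Z')(q) = 1
Mul(Add(Function('Z')(-3), -23), Add(22, -129)) = Mul(Add(1, -23), Add(22, -129)) = Mul(-22, -107) = 2354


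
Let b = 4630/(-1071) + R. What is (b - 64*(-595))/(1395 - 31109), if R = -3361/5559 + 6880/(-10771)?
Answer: -47874631690679/37362257880066 ≈ -1.2814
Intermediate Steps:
R = -74447251/59875989 (R = -3361*1/5559 + 6880*(-1/10771) = -3361/5559 - 6880/10771 = -74447251/59875989 ≈ -1.2434)
b = -6999192841/1257395769 (b = 4630/(-1071) - 74447251/59875989 = 4630*(-1/1071) - 74447251/59875989 = -4630/1071 - 74447251/59875989 = -6999192841/1257395769 ≈ -5.5664)
(b - 64*(-595))/(1395 - 31109) = (-6999192841/1257395769 - 64*(-595))/(1395 - 31109) = (-6999192841/1257395769 + 38080)/(-29714) = (47874631690679/1257395769)*(-1/29714) = -47874631690679/37362257880066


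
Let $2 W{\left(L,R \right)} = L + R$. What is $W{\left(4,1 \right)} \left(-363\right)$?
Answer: $- \frac{1815}{2} \approx -907.5$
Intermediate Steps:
$W{\left(L,R \right)} = \frac{L}{2} + \frac{R}{2}$ ($W{\left(L,R \right)} = \frac{L + R}{2} = \frac{L}{2} + \frac{R}{2}$)
$W{\left(4,1 \right)} \left(-363\right) = \left(\frac{1}{2} \cdot 4 + \frac{1}{2} \cdot 1\right) \left(-363\right) = \left(2 + \frac{1}{2}\right) \left(-363\right) = \frac{5}{2} \left(-363\right) = - \frac{1815}{2}$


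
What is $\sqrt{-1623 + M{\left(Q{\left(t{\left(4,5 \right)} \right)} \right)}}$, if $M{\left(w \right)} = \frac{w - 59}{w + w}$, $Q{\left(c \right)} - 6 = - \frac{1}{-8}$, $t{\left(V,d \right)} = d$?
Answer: $\frac{i \sqrt{318954}}{14} \approx 40.34 i$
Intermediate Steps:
$Q{\left(c \right)} = \frac{49}{8}$ ($Q{\left(c \right)} = 6 - \frac{1}{-8} = 6 - - \frac{1}{8} = 6 + \frac{1}{8} = \frac{49}{8}$)
$M{\left(w \right)} = \frac{-59 + w}{2 w}$
$\sqrt{-1623 + M{\left(Q{\left(t{\left(4,5 \right)} \right)} \right)}} = \sqrt{-1623 + \frac{-59 + \frac{49}{8}}{2 \cdot \frac{49}{8}}} = \sqrt{-1623 + \frac{1}{2} \cdot \frac{8}{49} \left(- \frac{423}{8}\right)} = \sqrt{-1623 - \frac{423}{98}} = \sqrt{- \frac{159477}{98}} = \frac{i \sqrt{318954}}{14}$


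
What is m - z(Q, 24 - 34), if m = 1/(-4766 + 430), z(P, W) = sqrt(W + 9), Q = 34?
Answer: -1/4336 - I ≈ -0.00023063 - 1.0*I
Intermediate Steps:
z(P, W) = sqrt(9 + W)
m = -1/4336 (m = 1/(-4336) = -1/4336 ≈ -0.00023063)
m - z(Q, 24 - 34) = -1/4336 - sqrt(9 + (24 - 34)) = -1/4336 - sqrt(9 - 10) = -1/4336 - sqrt(-1) = -1/4336 - I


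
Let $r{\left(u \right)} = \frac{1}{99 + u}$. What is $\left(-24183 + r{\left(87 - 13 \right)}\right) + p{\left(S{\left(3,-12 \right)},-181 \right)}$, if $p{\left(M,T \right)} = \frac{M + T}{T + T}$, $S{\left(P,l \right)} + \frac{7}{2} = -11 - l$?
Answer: $- \frac{3028904901}{125252} \approx -24183.0$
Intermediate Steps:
$S{\left(P,l \right)} = - \frac{29}{2} - l$ ($S{\left(P,l \right)} = - \frac{7}{2} - \left(11 + l\right) = - \frac{29}{2} - l$)
$p{\left(M,T \right)} = \frac{M + T}{2 T}$
$\left(-24183 + r{\left(87 - 13 \right)}\right) + p{\left(S{\left(3,-12 \right)},-181 \right)} = \left(-24183 + \frac{1}{99 + \left(87 - 13\right)}\right) + \frac{\left(- \frac{29}{2} - -12\right) - 181}{2 \left(-181\right)} = \left(-24183 + \frac{1}{99 + \left(87 - 13\right)}\right) + \frac{1}{2} \left(- \frac{1}{181}\right) \left(\left(- \frac{29}{2} + 12\right) - 181\right) = \left(-24183 + \frac{1}{99 + 74}\right) + \frac{1}{2} \left(- \frac{1}{181}\right) \left(- \frac{5}{2} - 181\right) = \left(-24183 + \frac{1}{173}\right) + \frac{1}{2} \left(- \frac{1}{181}\right) \left(- \frac{367}{2}\right) = \left(-24183 + \frac{1}{173}\right) + \frac{367}{724} = - \frac{4183658}{173} + \frac{367}{724} = - \frac{3028904901}{125252}$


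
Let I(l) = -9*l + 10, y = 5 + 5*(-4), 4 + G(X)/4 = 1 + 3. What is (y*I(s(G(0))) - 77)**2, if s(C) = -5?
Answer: 813604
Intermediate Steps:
G(X) = 0 (G(X) = -16 + 4*(1 + 3) = -16 + 4*4 = -16 + 16 = 0)
y = -15 (y = 5 - 20 = -15)
I(l) = 10 - 9*l
(y*I(s(G(0))) - 77)**2 = (-15*(10 - 9*(-5)) - 77)**2 = (-15*(10 + 45) - 77)**2 = (-15*55 - 77)**2 = (-825 - 77)**2 = (-902)**2 = 813604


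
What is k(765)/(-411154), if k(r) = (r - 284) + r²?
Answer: -292853/205577 ≈ -1.4245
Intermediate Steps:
k(r) = -284 + r + r² (k(r) = (-284 + r) + r² = -284 + r + r²)
k(765)/(-411154) = (-284 + 765 + 765²)/(-411154) = (-284 + 765 + 585225)*(-1/411154) = 585706*(-1/411154) = -292853/205577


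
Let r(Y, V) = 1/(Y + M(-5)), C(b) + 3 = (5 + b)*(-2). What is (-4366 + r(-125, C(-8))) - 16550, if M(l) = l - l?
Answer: -2614501/125 ≈ -20916.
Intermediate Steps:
C(b) = -13 - 2*b (C(b) = -3 + (5 + b)*(-2) = -3 + (-10 - 2*b) = -13 - 2*b)
M(l) = 0
r(Y, V) = 1/Y (r(Y, V) = 1/(Y + 0) = 1/Y)
(-4366 + r(-125, C(-8))) - 16550 = (-4366 + 1/(-125)) - 16550 = (-4366 - 1/125) - 16550 = -545751/125 - 16550 = -2614501/125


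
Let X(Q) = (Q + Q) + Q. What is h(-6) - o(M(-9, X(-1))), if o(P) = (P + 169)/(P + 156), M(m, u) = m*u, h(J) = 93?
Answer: 16823/183 ≈ 91.929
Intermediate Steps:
X(Q) = 3*Q (X(Q) = 2*Q + Q = 3*Q)
o(P) = (169 + P)/(156 + P)
h(-6) - o(M(-9, X(-1))) = 93 - (169 - 27*(-1))/(156 - 27*(-1)) = 93 - (169 - 9*(-3))/(156 - 9*(-3)) = 93 - (169 + 27)/(156 + 27) = 93 - 196/183 = 16823/183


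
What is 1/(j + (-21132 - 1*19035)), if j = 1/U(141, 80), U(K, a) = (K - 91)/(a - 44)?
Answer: -25/1004157 ≈ -2.4896e-5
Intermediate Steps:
U(K, a) = (-91 + K)/(-44 + a)
j = 18/25 (j = 1/((-91 + 141)/(-44 + 80)) = 1/(50/36) = 1/((1/36)*50) = 1/(25/18) = 18/25 ≈ 0.72000)
1/(j + (-21132 - 1*19035)) = 1/(18/25 + (-21132 - 1*19035)) = 1/(18/25 + (-21132 - 19035)) = 1/(18/25 - 40167) = 1/(-1004157/25) = -25/1004157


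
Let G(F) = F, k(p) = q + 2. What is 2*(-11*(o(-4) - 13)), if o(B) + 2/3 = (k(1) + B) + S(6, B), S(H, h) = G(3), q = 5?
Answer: 506/3 ≈ 168.67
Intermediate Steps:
k(p) = 7 (k(p) = 5 + 2 = 7)
S(H, h) = 3
o(B) = 28/3 + B (o(B) = -⅔ + ((7 + B) + 3) = -⅔ + (10 + B) = 28/3 + B)
2*(-11*(o(-4) - 13)) = 2*(-11*((28/3 - 4) - 13)) = 2*(-11*(16/3 - 13)) = 2*(-11*(-23/3)) = 2*(253/3) = 506/3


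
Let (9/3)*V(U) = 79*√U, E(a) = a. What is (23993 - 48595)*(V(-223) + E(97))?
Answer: -2386394 - 1943558*I*√223/3 ≈ -2.3864e+6 - 9.6745e+6*I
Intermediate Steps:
V(U) = 79*√U/3 (V(U) = (79*√U)/3 = 79*√U/3)
(23993 - 48595)*(V(-223) + E(97)) = (23993 - 48595)*(79*√(-223)/3 + 97) = -24602*(79*(I*√223)/3 + 97) = -24602*(79*I*√223/3 + 97) = -24602*(97 + 79*I*√223/3) = -2386394 - 1943558*I*√223/3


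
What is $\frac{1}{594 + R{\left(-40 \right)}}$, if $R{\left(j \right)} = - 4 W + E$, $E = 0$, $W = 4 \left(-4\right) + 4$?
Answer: $\frac{1}{642} \approx 0.0015576$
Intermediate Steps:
$W = -12$ ($W = -16 + 4 = -12$)
$R{\left(j \right)} = 48$ ($R{\left(j \right)} = \left(-4\right) \left(-12\right) + 0 = 48 + 0 = 48$)
$\frac{1}{594 + R{\left(-40 \right)}} = \frac{1}{594 + 48} = \frac{1}{642}$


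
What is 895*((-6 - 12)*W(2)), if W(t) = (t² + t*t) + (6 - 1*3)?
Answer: -177210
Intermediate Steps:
W(t) = 3 + 2*t² (W(t) = (t² + t²) + (6 - 3) = 2*t² + 3 = 3 + 2*t²)
895*((-6 - 12)*W(2)) = 895*((-6 - 12)*(3 + 2*2²)) = 895*(-18*(3 + 2*4)) = 895*(-18*(3 + 8)) = 895*(-18*11) = 895*(-198) = -177210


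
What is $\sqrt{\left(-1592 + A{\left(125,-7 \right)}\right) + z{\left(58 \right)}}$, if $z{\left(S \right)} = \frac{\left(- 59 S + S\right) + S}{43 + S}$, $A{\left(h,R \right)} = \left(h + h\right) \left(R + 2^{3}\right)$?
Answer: $\frac{4 i \sqrt{876478}}{101} \approx 37.077 i$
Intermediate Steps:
$A{\left(h,R \right)} = 2 h \left(8 + R\right)$ ($A{\left(h,R \right)} = 2 h \left(R + 8\right) = 2 h \left(8 + R\right)$)
$z{\left(S \right)} = - \frac{57 S}{43 + S}$ ($z{\left(S \right)} = \frac{- 58 S + S}{43 + S} = \frac{\left(-57\right) S}{43 + S} = - \frac{57 S}{43 + S}$)
$\sqrt{\left(-1592 + A{\left(125,-7 \right)}\right) + z{\left(58 \right)}} = \sqrt{\left(-1592 + 2 \cdot 125 \left(8 - 7\right)\right) - \frac{3306}{43 + 58}} = \sqrt{\left(-1592 + 2 \cdot 125 \cdot 1\right) - \frac{3306}{101}} = \sqrt{\left(-1592 + 250\right) - 3306 \cdot \frac{1}{101}} = \sqrt{-1342 - \frac{3306}{101}} = \sqrt{- \frac{138848}{101}} = \frac{4 i \sqrt{876478}}{101}$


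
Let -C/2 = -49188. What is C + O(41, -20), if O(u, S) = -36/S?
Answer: 491889/5 ≈ 98378.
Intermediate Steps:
C = 98376 (C = -2*(-49188) = 98376)
C + O(41, -20) = 98376 - 36/(-20) = 98376 - 36*(-1/20) = 98376 + 9/5 = 491889/5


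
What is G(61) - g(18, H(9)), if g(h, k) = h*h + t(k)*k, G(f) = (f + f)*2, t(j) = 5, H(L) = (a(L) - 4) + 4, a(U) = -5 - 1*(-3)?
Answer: -70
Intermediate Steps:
a(U) = -2 (a(U) = -5 + 3 = -2)
H(L) = -2 (H(L) = (-2 - 4) + 4 = -6 + 4 = -2)
G(f) = 4*f (G(f) = (2*f)*2 = 4*f)
g(h, k) = h**2 + 5*k (g(h, k) = h*h + 5*k = h**2 + 5*k)
G(61) - g(18, H(9)) = 4*61 - (18**2 + 5*(-2)) = 244 - (324 - 10) = 244 - 1*314 = 244 - 314 = -70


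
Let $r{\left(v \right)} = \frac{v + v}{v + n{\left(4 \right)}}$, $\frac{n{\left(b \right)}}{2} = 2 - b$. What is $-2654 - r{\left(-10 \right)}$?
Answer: $- \frac{18588}{7} \approx -2655.4$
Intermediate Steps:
$n{\left(b \right)} = 4 - 2 b$ ($n{\left(b \right)} = 2 \left(2 - b\right) = 4 - 2 b$)
$r{\left(v \right)} = \frac{2 v}{-4 + v}$ ($r{\left(v \right)} = \frac{v + v}{v + \left(4 - 8\right)} = \frac{2 v}{v + \left(4 - 8\right)} = \frac{2 v}{v - 4} = \frac{2 v}{-4 + v}$)
$-2654 - r{\left(-10 \right)} = -2654 - 2 \left(-10\right) \frac{1}{-4 - 10} = -2654 - 2 \left(-10\right) \frac{1}{-14} = -2654 - 2 \left(-10\right) \left(- \frac{1}{14}\right) = -2654 - \frac{10}{7} = - \frac{18588}{7}$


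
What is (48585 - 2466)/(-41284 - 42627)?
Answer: -46119/83911 ≈ -0.54962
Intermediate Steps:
(48585 - 2466)/(-41284 - 42627) = 46119/(-83911) = 46119*(-1/83911) = -46119/83911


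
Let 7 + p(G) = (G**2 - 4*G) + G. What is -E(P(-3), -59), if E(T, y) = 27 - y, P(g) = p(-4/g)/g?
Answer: -86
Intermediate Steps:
p(G) = -7 + G**2 - 3*G (p(G) = -7 + ((G**2 - 4*G) + G) = -7 + (G**2 - 3*G) = -7 + G**2 - 3*G)
P(g) = (-7 + 12/g + 16/g**2)/g (P(g) = (-7 + (-4/g)**2 - (-12)/g)/g = (-7 + 16/g**2 + 12/g)/g = (-7 + 12/g + 16/g**2)/g)
-E(P(-3), -59) = -(27 - 1*(-59)) = -(27 + 59) = -1*86 = -86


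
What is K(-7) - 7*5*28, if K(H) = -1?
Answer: -981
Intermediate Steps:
K(-7) - 7*5*28 = -1 - 7*5*28 = -1 - 35*28 = -1 - 980 = -981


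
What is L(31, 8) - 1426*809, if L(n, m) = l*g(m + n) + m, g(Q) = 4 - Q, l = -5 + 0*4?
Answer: -1153451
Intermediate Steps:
l = -5 (l = -5 + 0 = -5)
L(n, m) = -20 + 5*n + 6*m (L(n, m) = -5*(4 - (m + n)) + m = -5*(4 + (-m - n)) + m = -5*(4 - m - n) + m = (-20 + 5*m + 5*n) + m = -20 + 5*n + 6*m)
L(31, 8) - 1426*809 = (-20 + 5*31 + 6*8) - 1426*809 = (-20 + 155 + 48) - 1153634 = 183 - 1153634 = -1153451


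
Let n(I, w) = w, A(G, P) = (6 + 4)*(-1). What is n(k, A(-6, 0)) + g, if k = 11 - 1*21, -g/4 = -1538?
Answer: 6142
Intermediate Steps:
A(G, P) = -10 (A(G, P) = 10*(-1) = -10)
g = 6152 (g = -4*(-1538) = 6152)
k = -10 (k = 11 - 21 = -10)
n(k, A(-6, 0)) + g = -10 + 6152 = 6142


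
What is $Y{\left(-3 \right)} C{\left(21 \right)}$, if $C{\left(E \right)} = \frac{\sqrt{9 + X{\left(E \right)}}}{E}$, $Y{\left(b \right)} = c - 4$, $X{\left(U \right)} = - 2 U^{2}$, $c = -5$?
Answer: $- \frac{9 i \sqrt{97}}{7} \approx - 12.663 i$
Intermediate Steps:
$Y{\left(b \right)} = -9$ ($Y{\left(b \right)} = -5 - 4 = -9$)
$C{\left(E \right)} = \frac{\sqrt{9 - 2 E^{2}}}{E}$
$Y{\left(-3 \right)} C{\left(21 \right)} = - 9 \frac{\sqrt{9 - 2 \cdot 21^{2}}}{21} = - 9 \frac{\sqrt{9 - 882}}{21} = - 9 \frac{\sqrt{-873}}{21} = - 9 \frac{3 i \sqrt{97}}{21} = - 9 \frac{i \sqrt{97}}{7} = - \frac{9 i \sqrt{97}}{7}$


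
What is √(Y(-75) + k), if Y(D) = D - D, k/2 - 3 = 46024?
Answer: √92054 ≈ 303.40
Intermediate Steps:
k = 92054 (k = 6 + 2*46024 = 6 + 92048 = 92054)
Y(D) = 0
√(Y(-75) + k) = √(0 + 92054) = √92054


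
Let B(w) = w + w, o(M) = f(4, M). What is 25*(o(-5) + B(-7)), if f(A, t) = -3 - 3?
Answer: -500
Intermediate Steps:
f(A, t) = -6
o(M) = -6
B(w) = 2*w
25*(o(-5) + B(-7)) = 25*(-6 + 2*(-7)) = 25*(-6 - 14) = 25*(-20) = -500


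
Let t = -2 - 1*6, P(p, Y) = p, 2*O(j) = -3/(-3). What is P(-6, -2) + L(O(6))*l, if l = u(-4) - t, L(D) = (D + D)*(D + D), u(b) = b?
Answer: -2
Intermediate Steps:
O(j) = 1/2 (O(j) = (-3/(-3))/2 = (-3*(-1/3))/2 = (1/2)*1 = 1/2)
L(D) = 4*D**2 (L(D) = (2*D)*(2*D) = 4*D**2)
t = -8 (t = -2 - 6 = -8)
l = 4 (l = -4 - 1*(-8) = -4 + 8 = 4)
P(-6, -2) + L(O(6))*l = -6 + (4*(1/2)**2)*4 = -6 + (4*(1/4))*4 = -6 + 1*4 = -6 + 4 = -2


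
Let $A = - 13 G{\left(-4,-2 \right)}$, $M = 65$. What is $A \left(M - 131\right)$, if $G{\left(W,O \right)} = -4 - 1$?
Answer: $-4290$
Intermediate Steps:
$G{\left(W,O \right)} = -5$ ($G{\left(W,O \right)} = -4 - 1 = -5$)
$A = 65$ ($A = \left(-13\right) \left(-5\right) = 65$)
$A \left(M - 131\right) = 65 \left(65 - 131\right) = 65 \left(-66\right) = -4290$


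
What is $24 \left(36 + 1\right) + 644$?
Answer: $1532$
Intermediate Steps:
$24 \left(36 + 1\right) + 644 = 24 \cdot 37 + 644 = 888 + 644 = 1532$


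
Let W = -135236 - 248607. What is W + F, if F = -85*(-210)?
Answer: -365993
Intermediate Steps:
W = -383843
F = 17850
W + F = -383843 + 17850 = -365993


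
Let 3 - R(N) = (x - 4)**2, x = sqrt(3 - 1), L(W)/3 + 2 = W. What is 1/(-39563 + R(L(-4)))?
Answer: -19789/783208978 - 2*sqrt(2)/391604489 ≈ -2.5274e-5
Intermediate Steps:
L(W) = -6 + 3*W
x = sqrt(2) ≈ 1.4142
R(N) = 3 - (-4 + sqrt(2))**2 (R(N) = 3 - (sqrt(2) - 4)**2 = 3 - (-4 + sqrt(2))**2)
1/(-39563 + R(L(-4))) = 1/(-39563 + (-15 + 8*sqrt(2))) = 1/(-39578 + 8*sqrt(2))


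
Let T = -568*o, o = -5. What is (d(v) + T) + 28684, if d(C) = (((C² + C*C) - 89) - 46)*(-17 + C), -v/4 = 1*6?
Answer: -10173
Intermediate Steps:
v = -24 (v = -4*6 = -24)
d(C) = (-135 + 2*C²)*(-17 + C) (d(C) = (((C² + C²) - 89) - 46)*(-17 + C) = ((2*C² - 89) - 46)*(-17 + C) = ((-89 + 2*C²) - 46)*(-17 + C) = (-135 + 2*C²)*(-17 + C))
T = 2840 (T = -568*(-5) = 2840)
(d(v) + T) + 28684 = ((2295 - 135*(-24) - 34*(-24)² + 2*(-24)³) + 2840) + 28684 = ((2295 + 3240 - 34*576 + 2*(-13824)) + 2840) + 28684 = ((2295 + 3240 - 19584 - 27648) + 2840) + 28684 = (-41697 + 2840) + 28684 = -38857 + 28684 = -10173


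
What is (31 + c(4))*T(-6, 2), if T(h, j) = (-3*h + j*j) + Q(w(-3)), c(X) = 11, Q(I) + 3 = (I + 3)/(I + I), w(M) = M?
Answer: 798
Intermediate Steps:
Q(I) = -3 + (3 + I)/(2*I) (Q(I) = -3 + (I + 3)/(I + I) = -3 + (3 + I)/((2*I)) = -3 + (3 + I)*(1/(2*I)) = -3 + (3 + I)/(2*I))
T(h, j) = -3 + j**2 - 3*h (T(h, j) = (-3*h + j*j) + (1/2)*(3 - 5*(-3))/(-3) = (-3*h + j**2) + (1/2)*(-1/3)*(3 + 15) = (j**2 - 3*h) + (1/2)*(-1/3)*18 = (j**2 - 3*h) - 3 = -3 + j**2 - 3*h)
(31 + c(4))*T(-6, 2) = (31 + 11)*(-3 + 2**2 - 3*(-6)) = 42*(-3 + 4 + 18) = 42*19 = 798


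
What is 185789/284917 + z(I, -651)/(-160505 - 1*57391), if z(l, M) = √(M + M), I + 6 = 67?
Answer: 185789/284917 - I*√1302/217896 ≈ 0.65208 - 0.0001656*I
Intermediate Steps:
I = 61 (I = -6 + 67 = 61)
z(l, M) = √2*√M (z(l, M) = √(2*M) = √2*√M)
185789/284917 + z(I, -651)/(-160505 - 1*57391) = 185789/284917 + (√2*√(-651))/(-160505 - 1*57391) = 185789*(1/284917) + (√2*(I*√651))/(-160505 - 57391) = 185789/284917 + (I*√1302)/(-217896) = 185789/284917 + (I*√1302)*(-1/217896) = 185789/284917 - I*√1302/217896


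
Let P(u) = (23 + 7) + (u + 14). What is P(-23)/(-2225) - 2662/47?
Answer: -5923937/104575 ≈ -56.648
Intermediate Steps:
P(u) = 44 + u (P(u) = 30 + (14 + u) = 44 + u)
P(-23)/(-2225) - 2662/47 = (44 - 23)/(-2225) - 2662/47 = 21*(-1/2225) - 2662*1/47 = -21/2225 - 2662/47 = -5923937/104575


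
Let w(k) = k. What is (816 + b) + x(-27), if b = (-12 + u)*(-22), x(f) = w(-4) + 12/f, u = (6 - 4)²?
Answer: 8888/9 ≈ 987.56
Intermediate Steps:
u = 4 (u = 2² = 4)
x(f) = -4 + 12/f
b = 176 (b = (-12 + 4)*(-22) = -8*(-22) = 176)
(816 + b) + x(-27) = (816 + 176) + (-4 + 12/(-27)) = 992 + (-4 + 12*(-1/27)) = 992 + (-4 - 4/9) = 992 - 40/9 = 8888/9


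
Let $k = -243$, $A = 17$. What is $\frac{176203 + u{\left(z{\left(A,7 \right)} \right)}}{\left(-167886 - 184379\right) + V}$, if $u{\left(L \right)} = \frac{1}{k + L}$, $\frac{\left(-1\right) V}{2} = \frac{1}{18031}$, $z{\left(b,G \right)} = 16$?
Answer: $- \frac{721205380480}{1441833679259} \approx -0.5002$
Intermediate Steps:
$V = - \frac{2}{18031} \approx -0.00011092$
$u{\left(L \right)} = \frac{1}{-243 + L}$
$\frac{176203 + u{\left(z{\left(A,7 \right)} \right)}}{\left(-167886 - 184379\right) + V} = \frac{176203 + \frac{1}{-243 + 16}}{\left(-167886 - 184379\right) - \frac{2}{18031}} = \frac{176203 + \frac{1}{-227}}{-352265 - \frac{2}{18031}} = \frac{176203 - \frac{1}{227}}{- \frac{6351690217}{18031}} = \frac{39998080}{227} \left(- \frac{18031}{6351690217}\right) = - \frac{721205380480}{1441833679259}$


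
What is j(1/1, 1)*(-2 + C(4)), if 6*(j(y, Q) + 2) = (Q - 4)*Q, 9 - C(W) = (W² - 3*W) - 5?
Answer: -20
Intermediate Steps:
C(W) = 14 - W² + 3*W (C(W) = 9 - ((W² - 3*W) - 5) = 9 - (-5 + W² - 3*W) = 9 + (5 - W² + 3*W) = 14 - W² + 3*W)
j(y, Q) = -2 + Q*(-4 + Q)/6 (j(y, Q) = -2 + ((Q - 4)*Q)/6 = -2 + ((-4 + Q)*Q)/6 = -2 + (Q*(-4 + Q))/6 = -2 + Q*(-4 + Q)/6)
j(1/1, 1)*(-2 + C(4)) = (-2 - ⅔*1 + (⅙)*1²)*(-2 + (14 - 1*4² + 3*4)) = (-2 - ⅔ + (⅙)*1)*(-2 + (14 - 1*16 + 12)) = (-2 - ⅔ + ⅙)*(-2 + (14 - 16 + 12)) = -5*(-2 + 10)/2 = -5/2*8 = -20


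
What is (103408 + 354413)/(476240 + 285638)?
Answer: 35217/58606 ≈ 0.60091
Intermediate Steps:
(103408 + 354413)/(476240 + 285638) = 457821/761878 = 457821*(1/761878) = 35217/58606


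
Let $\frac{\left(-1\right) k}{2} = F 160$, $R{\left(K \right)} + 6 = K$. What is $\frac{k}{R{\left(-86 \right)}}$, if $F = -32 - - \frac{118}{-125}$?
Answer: $- \frac{65888}{575} \approx -114.59$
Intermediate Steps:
$R{\left(K \right)} = -6 + K$
$F = - \frac{4118}{125}$ ($F = -32 - \left(-118\right) \left(- \frac{1}{125}\right) = -32 - \frac{118}{125} = - \frac{4118}{125} \approx -32.944$)
$k = \frac{263552}{25}$ ($k = - 2 \left(\left(- \frac{4118}{125}\right) 160\right) = \left(-2\right) \left(- \frac{131776}{25}\right) = \frac{263552}{25} \approx 10542.0$)
$\frac{k}{R{\left(-86 \right)}} = \frac{263552}{25 \left(-6 - 86\right)} = \frac{263552}{25 \left(-92\right)} = \frac{263552}{25} \left(- \frac{1}{92}\right) = - \frac{65888}{575}$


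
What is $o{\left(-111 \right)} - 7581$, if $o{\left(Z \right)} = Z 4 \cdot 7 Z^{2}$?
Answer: $-38301249$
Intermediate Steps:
$o{\left(Z \right)} = 28 Z^{3}$ ($o{\left(Z \right)} = 4 Z 7 Z^{2} = 28 Z Z^{2} = 28 Z^{3}$)
$o{\left(-111 \right)} - 7581 = 28 \left(-111\right)^{3} - 7581 = 28 \left(-1367631\right) - 7581 = -38293668 - 7581 = -38301249$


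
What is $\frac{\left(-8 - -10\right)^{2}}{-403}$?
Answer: $- \frac{4}{403} \approx -0.0099256$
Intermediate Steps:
$\frac{\left(-8 - -10\right)^{2}}{-403} = \left(-8 + 10\right)^{2} \left(- \frac{1}{403}\right) = 2^{2} \left(- \frac{1}{403}\right) = 4 \left(- \frac{1}{403}\right) = - \frac{4}{403}$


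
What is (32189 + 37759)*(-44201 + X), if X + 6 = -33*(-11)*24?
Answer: -2482804260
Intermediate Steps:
X = 8706 (X = -6 - 33*(-11)*24 = -6 + 363*24 = -6 + 8712 = 8706)
(32189 + 37759)*(-44201 + X) = (32189 + 37759)*(-44201 + 8706) = 69948*(-35495) = -2482804260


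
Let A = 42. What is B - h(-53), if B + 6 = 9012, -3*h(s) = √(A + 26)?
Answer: 9006 + 2*√17/3 ≈ 9008.8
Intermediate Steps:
h(s) = -2*√17/3 (h(s) = -√(42 + 26)/3 = -2*√17/3)
B = 9006 (B = -6 + 9012 = 9006)
B - h(-53) = 9006 - (-2)*√17/3 = 9006 + 2*√17/3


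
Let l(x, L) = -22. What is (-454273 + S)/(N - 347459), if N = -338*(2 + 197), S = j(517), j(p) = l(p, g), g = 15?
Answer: 454295/414721 ≈ 1.0954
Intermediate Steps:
j(p) = -22
S = -22
N = -67262 (N = -338*199 = -67262)
(-454273 + S)/(N - 347459) = (-454273 - 22)/(-67262 - 347459) = -454295/(-414721) = -454295*(-1/414721) = 454295/414721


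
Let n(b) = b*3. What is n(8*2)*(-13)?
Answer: -624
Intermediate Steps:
n(b) = 3*b
n(8*2)*(-13) = (3*(8*2))*(-13) = (3*16)*(-13) = 48*(-13) = -624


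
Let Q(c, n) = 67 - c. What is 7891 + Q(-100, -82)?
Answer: 8058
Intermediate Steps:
7891 + Q(-100, -82) = 7891 + (67 - 1*(-100)) = 7891 + (67 + 100) = 7891 + 167 = 8058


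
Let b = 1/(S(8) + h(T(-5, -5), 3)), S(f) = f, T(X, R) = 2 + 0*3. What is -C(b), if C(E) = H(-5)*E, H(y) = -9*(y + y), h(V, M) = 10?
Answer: -5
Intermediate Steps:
T(X, R) = 2 (T(X, R) = 2 + 0 = 2)
H(y) = -18*y
b = 1/18 (b = 1/(8 + 10) = 1/18 ≈ 0.055556)
C(E) = 90*E (C(E) = (-18*(-5))*E = 90*E)
-C(b) = -90/18 = -1*5 = -5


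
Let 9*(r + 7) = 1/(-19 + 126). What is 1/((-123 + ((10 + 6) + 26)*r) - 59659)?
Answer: -321/19284382 ≈ -1.6646e-5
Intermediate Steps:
r = -6740/963 (r = -7 + 1/(9*(-19 + 126)) = -7 + (⅑)/107 = -7 + (⅑)*(1/107) = -7 + 1/963 = -6740/963 ≈ -6.9990)
1/((-123 + ((10 + 6) + 26)*r) - 59659) = 1/((-123 + ((10 + 6) + 26)*(-6740/963)) - 59659) = 1/((-123 + (16 + 26)*(-6740/963)) - 59659) = 1/((-123 + 42*(-6740/963)) - 59659) = 1/((-123 - 94360/321) - 59659) = 1/(-133843/321 - 59659) = 1/(-19284382/321) = -321/19284382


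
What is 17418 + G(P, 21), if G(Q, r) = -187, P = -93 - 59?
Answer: 17231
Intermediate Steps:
P = -152
17418 + G(P, 21) = 17418 - 187 = 17231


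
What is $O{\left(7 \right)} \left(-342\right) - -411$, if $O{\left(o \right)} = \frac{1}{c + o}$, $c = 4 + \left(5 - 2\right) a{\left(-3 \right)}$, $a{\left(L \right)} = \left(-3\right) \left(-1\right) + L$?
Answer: $\frac{4179}{11} \approx 379.91$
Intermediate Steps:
$a{\left(L \right)} = 3 + L$
$c = 4$ ($c = 4 + \left(5 - 2\right) \left(3 - 3\right) = 4 + \left(5 - 2\right) 0 = 4 + 3 \cdot 0 = 4 + 0 = 4$)
$O{\left(o \right)} = \frac{1}{4 + o}$
$O{\left(7 \right)} \left(-342\right) - -411 = \frac{1}{4 + 7} \left(-342\right) - -411 = \frac{1}{11} \left(-342\right) + 411 = - \frac{342}{11} + 411 = \frac{4179}{11}$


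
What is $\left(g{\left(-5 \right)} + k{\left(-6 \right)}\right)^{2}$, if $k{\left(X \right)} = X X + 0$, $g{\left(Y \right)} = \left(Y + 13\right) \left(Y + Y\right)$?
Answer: $1936$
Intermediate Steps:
$g{\left(Y \right)} = 2 Y \left(13 + Y\right)$ ($g{\left(Y \right)} = \left(13 + Y\right) 2 Y = 2 Y \left(13 + Y\right)$)
$k{\left(X \right)} = X^{2}$ ($k{\left(X \right)} = X^{2} + 0 = X^{2}$)
$\left(g{\left(-5 \right)} + k{\left(-6 \right)}\right)^{2} = \left(2 \left(-5\right) \left(13 - 5\right) + \left(-6\right)^{2}\right)^{2} = \left(2 \left(-5\right) 8 + 36\right)^{2} = \left(-80 + 36\right)^{2} = \left(-44\right)^{2} = 1936$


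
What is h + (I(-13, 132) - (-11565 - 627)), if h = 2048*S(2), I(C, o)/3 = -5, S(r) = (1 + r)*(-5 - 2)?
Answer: -30831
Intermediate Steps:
S(r) = -7 - 7*r (S(r) = (1 + r)*(-7) = -7 - 7*r)
I(C, o) = -15 (I(C, o) = 3*(-5) = -15)
h = -43008 (h = 2048*(-7 - 7*2) = 2048*(-7 - 14) = 2048*(-21) = -43008)
h + (I(-13, 132) - (-11565 - 627)) = -43008 + (-15 - (-11565 - 627)) = -43008 + (-15 - 1*(-12192)) = -43008 + (-15 + 12192) = -43008 + 12177 = -30831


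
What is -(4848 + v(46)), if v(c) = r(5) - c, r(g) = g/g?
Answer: -4803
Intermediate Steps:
r(g) = 1
v(c) = 1 - c
-(4848 + v(46)) = -(4848 + (1 - 1*46)) = -(4848 + (1 - 46)) = -(4848 - 45) = -1*4803 = -4803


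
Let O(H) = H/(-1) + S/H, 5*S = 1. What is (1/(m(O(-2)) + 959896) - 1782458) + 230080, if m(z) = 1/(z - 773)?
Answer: -11490326351925677/7401758046 ≈ -1.5524e+6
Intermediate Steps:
S = ⅕ (S = (⅕)*1 = ⅕ ≈ 0.20000)
O(H) = -H + 1/(5*H) (O(H) = H/(-1) + 1/(5*H) = H*(-1) + 1/(5*H) = -H + 1/(5*H))
m(z) = 1/(-773 + z)
(1/(m(O(-2)) + 959896) - 1782458) + 230080 = (1/(1/(-773 + (-1*(-2) + (⅕)/(-2))) + 959896) - 1782458) + 230080 = (1/(1/(-773 + (2 + (⅕)*(-½))) + 959896) - 1782458) + 230080 = (1/(1/(-773 + (2 - ⅒)) + 959896) - 1782458) + 230080 = (1/(1/(-773 + 19/10) + 959896) - 1782458) + 230080 = (1/(1/(-7711/10) + 959896) - 1782458) + 230080 = (1/(-10/7711 + 959896) - 1782458) + 230080 = (1/(7401758046/7711) - 1782458) + 230080 = (7711/7401758046 - 1782458) + 230080 = -13193322843149357/7401758046 + 230080 = -11490326351925677/7401758046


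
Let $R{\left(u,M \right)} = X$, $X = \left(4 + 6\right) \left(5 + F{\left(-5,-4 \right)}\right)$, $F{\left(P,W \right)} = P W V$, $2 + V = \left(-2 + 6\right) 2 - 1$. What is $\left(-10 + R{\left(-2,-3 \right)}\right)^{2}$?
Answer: $1081600$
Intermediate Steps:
$V = 5$ ($V = -2 - \left(1 - \left(-2 + 6\right) 2\right) = -2 + \left(4 \cdot 2 - 1\right) = -2 + \left(8 - 1\right) = -2 + 7 = 5$)
$F{\left(P,W \right)} = 5 P W$ ($F{\left(P,W \right)} = P W 5 = 5 P W$)
$X = 1050$ ($X = \left(4 + 6\right) \left(5 + 5 \left(-5\right) \left(-4\right)\right) = 10 \left(5 + 100\right) = 10 \cdot 105 = 1050$)
$R{\left(u,M \right)} = 1050$
$\left(-10 + R{\left(-2,-3 \right)}\right)^{2} = \left(-10 + 1050\right)^{2} = 1040^{2} = 1081600$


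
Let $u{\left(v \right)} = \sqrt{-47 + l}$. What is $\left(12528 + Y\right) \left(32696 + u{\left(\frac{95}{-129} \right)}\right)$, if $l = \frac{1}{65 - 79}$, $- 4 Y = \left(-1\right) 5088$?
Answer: $451204800 + \frac{6900 i \sqrt{9226}}{7} \approx 4.512 \cdot 10^{8} + 94680.0 i$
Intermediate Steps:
$Y = 1272$ ($Y = - \frac{\left(-1\right) 5088}{4} = \left(- \frac{1}{4}\right) \left(-5088\right) = 1272$)
$l = - \frac{1}{14}$ ($l = \frac{1}{-14} = - \frac{1}{14} \approx -0.071429$)
$u{\left(v \right)} = \frac{i \sqrt{9226}}{14}$ ($u{\left(v \right)} = \sqrt{-47 - \frac{1}{14}} = \sqrt{- \frac{659}{14}} = \frac{i \sqrt{9226}}{14}$)
$\left(12528 + Y\right) \left(32696 + u{\left(\frac{95}{-129} \right)}\right) = \left(12528 + 1272\right) \left(32696 + \frac{i \sqrt{9226}}{14}\right) = 13800 \left(32696 + \frac{i \sqrt{9226}}{14}\right) = 451204800 + \frac{6900 i \sqrt{9226}}{7}$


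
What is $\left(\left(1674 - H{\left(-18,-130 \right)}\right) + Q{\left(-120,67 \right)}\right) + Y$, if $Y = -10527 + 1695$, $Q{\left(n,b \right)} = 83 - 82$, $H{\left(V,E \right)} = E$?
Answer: $-7027$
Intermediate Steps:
$Q{\left(n,b \right)} = 1$ ($Q{\left(n,b \right)} = 83 - 82 = 1$)
$Y = -8832$
$\left(\left(1674 - H{\left(-18,-130 \right)}\right) + Q{\left(-120,67 \right)}\right) + Y = \left(\left(1674 - -130\right) + 1\right) - 8832 = \left(\left(1674 + 130\right) + 1\right) - 8832 = \left(1804 + 1\right) - 8832 = 1805 - 8832 = -7027$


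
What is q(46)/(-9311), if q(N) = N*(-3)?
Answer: 138/9311 ≈ 0.014821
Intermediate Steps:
q(N) = -3*N
q(46)/(-9311) = -3*46/(-9311) = -138*(-1/9311) = 138/9311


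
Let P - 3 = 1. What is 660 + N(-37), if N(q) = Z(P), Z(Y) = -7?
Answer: 653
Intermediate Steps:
P = 4 (P = 3 + 1 = 4)
N(q) = -7
660 + N(-37) = 660 - 7 = 653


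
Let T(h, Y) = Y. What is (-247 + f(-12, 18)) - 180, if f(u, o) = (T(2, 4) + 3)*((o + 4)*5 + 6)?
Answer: 385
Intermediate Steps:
f(u, o) = 182 + 35*o (f(u, o) = (4 + 3)*((o + 4)*5 + 6) = 7*((4 + o)*5 + 6) = 7*((20 + 5*o) + 6) = 7*(26 + 5*o) = 182 + 35*o)
(-247 + f(-12, 18)) - 180 = (-247 + (182 + 35*18)) - 180 = (-247 + (182 + 630)) - 180 = (-247 + 812) - 180 = 565 - 180 = 385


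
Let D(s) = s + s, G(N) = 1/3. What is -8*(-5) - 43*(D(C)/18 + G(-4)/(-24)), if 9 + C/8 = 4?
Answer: 5561/24 ≈ 231.71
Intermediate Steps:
C = -40 (C = -72 + 8*4 = -72 + 32 = -40)
G(N) = 1/3
D(s) = 2*s
-8*(-5) - 43*(D(C)/18 + G(-4)/(-24)) = -8*(-5) - 43*((2*(-40))/18 + (1/3)/(-24)) = 40 - 43*(-80*1/18 + (1/3)*(-1/24)) = 40 - 43*(-40/9 - 1/72) = 40 - 43*(-107/24) = 40 + 4601/24 = 5561/24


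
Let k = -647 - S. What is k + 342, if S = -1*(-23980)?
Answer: -24285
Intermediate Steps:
S = 23980
k = -24627 (k = -647 - 1*23980 = -647 - 23980 = -24627)
k + 342 = -24627 + 342 = -24285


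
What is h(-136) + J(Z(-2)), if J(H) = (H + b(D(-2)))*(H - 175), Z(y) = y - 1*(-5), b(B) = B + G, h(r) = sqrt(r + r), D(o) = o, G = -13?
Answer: 2064 + 4*I*sqrt(17) ≈ 2064.0 + 16.492*I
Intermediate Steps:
h(r) = sqrt(2)*sqrt(r) (h(r) = sqrt(2*r) = sqrt(2)*sqrt(r))
b(B) = -13 + B (b(B) = B - 13 = -13 + B)
Z(y) = 5 + y (Z(y) = y + 5 = 5 + y)
J(H) = (-175 + H)*(-15 + H) (J(H) = (H + (-13 - 2))*(H - 175) = (H - 15)*(-175 + H) = (-15 + H)*(-175 + H) = (-175 + H)*(-15 + H))
h(-136) + J(Z(-2)) = sqrt(2)*sqrt(-136) + (2625 + (5 - 2)**2 - 190*(5 - 2)) = sqrt(2)*(2*I*sqrt(34)) + (2625 + 3**2 - 190*3) = 4*I*sqrt(17) + (2625 + 9 - 570) = 4*I*sqrt(17) + 2064 = 2064 + 4*I*sqrt(17)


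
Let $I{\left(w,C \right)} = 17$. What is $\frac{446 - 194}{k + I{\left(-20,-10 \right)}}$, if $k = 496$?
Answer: $\frac{28}{57} \approx 0.49123$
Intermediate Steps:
$\frac{446 - 194}{k + I{\left(-20,-10 \right)}} = \frac{446 - 194}{496 + 17} = \frac{252}{513} = 252 \cdot \frac{1}{513} = \frac{28}{57}$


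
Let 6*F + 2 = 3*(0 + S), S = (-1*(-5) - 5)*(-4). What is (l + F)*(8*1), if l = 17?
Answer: 400/3 ≈ 133.33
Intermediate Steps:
S = 0 (S = (5 - 5)*(-4) = 0*(-4) = 0)
F = -⅓ (F = -⅓ + (3*(0 + 0))/6 = -⅓ + (3*0)/6 = -⅓ + (⅙)*0 = -⅓ + 0 = -⅓ ≈ -0.33333)
(l + F)*(8*1) = (17 - ⅓)*(8*1) = (50/3)*8 = 400/3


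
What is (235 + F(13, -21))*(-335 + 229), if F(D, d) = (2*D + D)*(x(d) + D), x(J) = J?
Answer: 8162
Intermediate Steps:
F(D, d) = 3*D*(D + d) (F(D, d) = (2*D + D)*(d + D) = (3*D)*(D + d) = 3*D*(D + d))
(235 + F(13, -21))*(-335 + 229) = (235 + 3*13*(13 - 21))*(-335 + 229) = (235 + 3*13*(-8))*(-106) = (235 - 312)*(-106) = -77*(-106) = 8162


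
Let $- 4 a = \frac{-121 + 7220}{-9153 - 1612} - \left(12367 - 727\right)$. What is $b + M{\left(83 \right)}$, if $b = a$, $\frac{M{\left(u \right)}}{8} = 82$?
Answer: $\frac{153559059}{43060} \approx 3566.2$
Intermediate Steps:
$M{\left(u \right)} = 656$ ($M{\left(u \right)} = 8 \cdot 82 = 656$)
$a = \frac{125311699}{43060}$ ($a = - \frac{\frac{-121 + 7220}{-9153 - 1612} - \left(12367 - 727\right)}{4} = - \frac{\frac{7099}{-10765} - \left(12367 - 727\right)}{4} = - \frac{7099 \left(- \frac{1}{10765}\right) - 11640}{4} = - \frac{- \frac{7099}{10765} - 11640}{4} = \left(- \frac{1}{4}\right) \left(- \frac{125311699}{10765}\right) = \frac{125311699}{43060} \approx 2910.2$)
$b = \frac{125311699}{43060} \approx 2910.2$
$b + M{\left(83 \right)} = \frac{125311699}{43060} + 656 = \frac{153559059}{43060}$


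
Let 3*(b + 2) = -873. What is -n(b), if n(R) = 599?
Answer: -599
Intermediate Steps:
b = -293 (b = -2 + (⅓)*(-873) = -2 - 291 = -293)
-n(b) = -1*599 = -599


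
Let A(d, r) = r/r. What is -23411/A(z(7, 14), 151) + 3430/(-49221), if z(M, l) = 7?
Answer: -1152316261/49221 ≈ -23411.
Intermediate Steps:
A(d, r) = 1
-23411/A(z(7, 14), 151) + 3430/(-49221) = -23411/1 + 3430/(-49221) = -23411*1 + 3430*(-1/49221) = -23411 - 3430/49221 = -1152316261/49221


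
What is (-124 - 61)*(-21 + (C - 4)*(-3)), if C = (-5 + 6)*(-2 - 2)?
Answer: -555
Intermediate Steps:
C = -4 (C = 1*(-4) = -4)
(-124 - 61)*(-21 + (C - 4)*(-3)) = (-124 - 61)*(-21 + (-4 - 4)*(-3)) = -185*(-21 - 8*(-3)) = -185*(-21 + 24) = -185*3 = -555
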